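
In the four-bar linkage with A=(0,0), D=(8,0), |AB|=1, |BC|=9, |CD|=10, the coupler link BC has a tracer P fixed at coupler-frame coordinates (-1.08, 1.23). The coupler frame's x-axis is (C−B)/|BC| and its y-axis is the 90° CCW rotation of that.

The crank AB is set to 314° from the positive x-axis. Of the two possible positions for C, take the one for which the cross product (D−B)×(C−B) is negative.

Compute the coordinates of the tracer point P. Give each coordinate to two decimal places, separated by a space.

A=(0,0), D=(8.00,0)
B = A + 1.00·(cos314°, sin314°) = (0.6947, -0.7193)
|BD| = 7.3407
circle(B,9.00) ∩ circle(D,10.00): a=2.3762, h=8.6807
  candidates: C₊=(2.2087,8.1524) cross=63.722; C₋=(3.9100,-9.1254) cross=-63.722
  mode - wants cross < 0 → take C=(3.9100,-9.1254) (cross=-63.722)
ex = (C−B)/|BC| = (0.3573,-0.9340); ey = (0.9340,0.3573)
P = B + -1.08·ex + 1.23·ey = (1.4576,0.7288)

1.46 0.73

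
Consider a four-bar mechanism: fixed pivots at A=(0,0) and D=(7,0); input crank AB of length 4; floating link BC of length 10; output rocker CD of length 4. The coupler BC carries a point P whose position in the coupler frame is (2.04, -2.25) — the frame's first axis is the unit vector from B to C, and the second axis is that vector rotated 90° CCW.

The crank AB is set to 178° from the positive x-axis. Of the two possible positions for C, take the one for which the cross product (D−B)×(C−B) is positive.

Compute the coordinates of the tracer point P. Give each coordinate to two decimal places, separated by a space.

-1.30 -1.25

A=(0,0), D=(7.00,0)
B = A + 4.00·(cos178°, sin178°) = (-3.9976, 0.1396)
|BD| = 10.9984
circle(B,10.00) ∩ circle(D,4.00): a=9.3179, h=3.6299
  candidates: C₊=(5.3657,3.6509) cross=39.923; C₋=(5.2736,-3.6082) cross=-39.923
  mode + wants cross > 0 → take C=(5.3657,3.6509) (cross=39.923)
ex = (C−B)/|BC| = (0.9363,0.3511); ey = (-0.3511,0.9363)
P = B + 2.04·ex + -2.25·ey = (-1.2974,-1.2508)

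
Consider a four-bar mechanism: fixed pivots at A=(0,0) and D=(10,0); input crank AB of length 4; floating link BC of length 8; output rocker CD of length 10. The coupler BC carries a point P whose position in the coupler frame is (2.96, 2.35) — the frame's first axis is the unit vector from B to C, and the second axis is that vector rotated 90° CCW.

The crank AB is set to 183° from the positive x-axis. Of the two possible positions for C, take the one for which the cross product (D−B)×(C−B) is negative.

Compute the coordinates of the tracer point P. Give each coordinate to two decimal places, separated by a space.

-0.23 -0.55

A=(0,0), D=(10.00,0)
B = A + 4.00·(cos183°, sin183°) = (-3.9945, -0.2093)
|BD| = 13.9961
circle(B,8.00) ∩ circle(D,10.00): a=5.7120, h=5.6012
  candidates: C₊=(1.6330,5.4767) cross=78.395; C₋=(1.8006,-5.7245) cross=-78.395
  mode - wants cross < 0 → take C=(1.8006,-5.7245) (cross=-78.395)
ex = (C−B)/|BC| = (0.7244,-0.6894); ey = (0.6894,0.7244)
P = B + 2.96·ex + 2.35·ey = (-0.2303,-0.5476)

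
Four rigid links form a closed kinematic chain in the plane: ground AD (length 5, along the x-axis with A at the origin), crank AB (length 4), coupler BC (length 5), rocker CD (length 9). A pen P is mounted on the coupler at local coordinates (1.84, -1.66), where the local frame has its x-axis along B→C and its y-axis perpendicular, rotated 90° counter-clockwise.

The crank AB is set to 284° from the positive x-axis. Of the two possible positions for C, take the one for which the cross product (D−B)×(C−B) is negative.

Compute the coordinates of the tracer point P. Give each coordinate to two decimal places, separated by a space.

A=(0,0), D=(5.00,0)
B = A + 4.00·(cos284°, sin284°) = (0.9677, -3.8812)
|BD| = 5.5967
circle(B,5.00) ∩ circle(D,9.00): a=-2.2046, h=4.4877
  candidates: C₊=(-3.7328,-2.1767) cross=25.117; C₋=(2.4915,-8.6433) cross=-25.117
  mode - wants cross < 0 → take C=(2.4915,-8.6433) (cross=-25.117)
ex = (C−B)/|BC| = (0.3048,-0.9524); ey = (0.9524,0.3048)
P = B + 1.84·ex + -1.66·ey = (-0.0526,-6.1395)

-0.05 -6.14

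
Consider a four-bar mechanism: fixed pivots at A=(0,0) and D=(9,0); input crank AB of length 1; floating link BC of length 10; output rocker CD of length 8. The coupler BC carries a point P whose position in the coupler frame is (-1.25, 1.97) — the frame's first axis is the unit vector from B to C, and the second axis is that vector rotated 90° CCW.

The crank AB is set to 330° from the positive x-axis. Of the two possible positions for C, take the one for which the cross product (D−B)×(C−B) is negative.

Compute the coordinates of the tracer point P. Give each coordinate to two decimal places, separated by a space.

1.48 1.75

A=(0,0), D=(9.00,0)
B = A + 1.00·(cos330°, sin330°) = (0.8660, -0.5000)
|BD| = 8.1493
circle(B,10.00) ∩ circle(D,8.00): a=6.2834, h=7.7794
  candidates: C₊=(6.6603,7.6502) cross=63.397; C₋=(7.6149,-7.8792) cross=-63.397
  mode - wants cross < 0 → take C=(7.6149,-7.8792) (cross=-63.397)
ex = (C−B)/|BC| = (0.6749,-0.7379); ey = (0.7379,0.6749)
P = B + -1.25·ex + 1.97·ey = (1.4761,1.7519)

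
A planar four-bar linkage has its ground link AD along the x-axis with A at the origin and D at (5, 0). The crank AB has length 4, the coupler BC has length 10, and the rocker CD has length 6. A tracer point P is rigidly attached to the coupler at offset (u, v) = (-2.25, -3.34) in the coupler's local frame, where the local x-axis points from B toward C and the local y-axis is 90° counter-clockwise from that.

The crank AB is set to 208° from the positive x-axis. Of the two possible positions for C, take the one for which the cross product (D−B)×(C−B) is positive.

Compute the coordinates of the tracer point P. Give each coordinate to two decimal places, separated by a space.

-2.49 -5.77

A=(0,0), D=(5.00,0)
B = A + 4.00·(cos208°, sin208°) = (-3.5318, -1.8779)
|BD| = 8.7360
circle(B,10.00) ∩ circle(D,6.00): a=8.0310, h=5.9584
  candidates: C₊=(3.0307,5.6676) cross=52.053; C₋=(5.5923,-5.9707) cross=-52.053
  mode + wants cross > 0 → take C=(3.0307,5.6676) (cross=52.053)
ex = (C−B)/|BC| = (0.6562,0.7545); ey = (-0.7545,0.6562)
P = B + -2.25·ex + -3.34·ey = (-2.4881,-5.7675)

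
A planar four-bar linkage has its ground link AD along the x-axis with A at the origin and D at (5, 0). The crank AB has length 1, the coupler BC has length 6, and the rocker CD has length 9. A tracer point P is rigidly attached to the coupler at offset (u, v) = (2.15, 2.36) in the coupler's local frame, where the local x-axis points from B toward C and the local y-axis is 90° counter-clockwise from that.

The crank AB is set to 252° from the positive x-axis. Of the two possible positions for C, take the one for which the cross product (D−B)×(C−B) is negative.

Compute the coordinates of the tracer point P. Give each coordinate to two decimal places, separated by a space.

1.89 -3.26

A=(0,0), D=(5.00,0)
B = A + 1.00·(cos252°, sin252°) = (-0.3090, -0.9511)
|BD| = 5.3935
circle(B,6.00) ∩ circle(D,9.00): a=-1.4749, h=5.8159
  candidates: C₊=(-2.7863,4.5136) cross=31.368; C₋=(-0.7353,-6.9359) cross=-31.368
  mode - wants cross < 0 → take C=(-0.7353,-6.9359) (cross=-31.368)
ex = (C−B)/|BC| = (-0.0710,-0.9975); ey = (0.9975,-0.0710)
P = B + 2.15·ex + 2.36·ey = (1.8923,-3.2633)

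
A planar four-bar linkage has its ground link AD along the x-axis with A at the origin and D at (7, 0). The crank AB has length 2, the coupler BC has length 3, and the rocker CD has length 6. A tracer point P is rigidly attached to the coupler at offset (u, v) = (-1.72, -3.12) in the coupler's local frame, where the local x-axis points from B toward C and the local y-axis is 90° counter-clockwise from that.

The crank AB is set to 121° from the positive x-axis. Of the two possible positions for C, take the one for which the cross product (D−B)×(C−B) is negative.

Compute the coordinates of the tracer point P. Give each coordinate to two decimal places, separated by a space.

A=(0,0), D=(7.00,0)
B = A + 2.00·(cos121°, sin121°) = (-1.0301, 1.7143)
|BD| = 8.2110
circle(B,3.00) ∩ circle(D,6.00): a=2.4614, h=1.7151
  candidates: C₊=(1.7352,2.8777) cross=14.083; C₋=(1.0190,-0.4769) cross=-14.083
  mode - wants cross < 0 → take C=(1.0190,-0.4769) (cross=-14.083)
ex = (C−B)/|BC| = (0.6830,-0.7304); ey = (0.7304,0.6830)
P = B + -1.72·ex + -3.12·ey = (-4.4837,0.8396)

-4.48 0.84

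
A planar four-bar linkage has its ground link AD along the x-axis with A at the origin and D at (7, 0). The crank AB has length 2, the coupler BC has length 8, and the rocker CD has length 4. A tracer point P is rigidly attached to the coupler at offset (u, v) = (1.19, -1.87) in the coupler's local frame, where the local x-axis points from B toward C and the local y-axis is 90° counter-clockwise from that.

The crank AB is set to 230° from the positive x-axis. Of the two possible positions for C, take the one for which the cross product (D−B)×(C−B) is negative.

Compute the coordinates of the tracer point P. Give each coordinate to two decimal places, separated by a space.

-0.72 -3.67

A=(0,0), D=(7.00,0)
B = A + 2.00·(cos230°, sin230°) = (-1.2856, -1.5321)
|BD| = 8.4260
circle(B,8.00) ∩ circle(D,4.00): a=7.0613, h=3.7600
  candidates: C₊=(4.9744,3.4492) cross=31.682; C₋=(6.3417,-3.9455) cross=-31.682
  mode - wants cross < 0 → take C=(6.3417,-3.9455) (cross=-31.682)
ex = (C−B)/|BC| = (0.9534,-0.3017); ey = (0.3017,0.9534)
P = B + 1.19·ex + -1.87·ey = (-0.7151,-3.6740)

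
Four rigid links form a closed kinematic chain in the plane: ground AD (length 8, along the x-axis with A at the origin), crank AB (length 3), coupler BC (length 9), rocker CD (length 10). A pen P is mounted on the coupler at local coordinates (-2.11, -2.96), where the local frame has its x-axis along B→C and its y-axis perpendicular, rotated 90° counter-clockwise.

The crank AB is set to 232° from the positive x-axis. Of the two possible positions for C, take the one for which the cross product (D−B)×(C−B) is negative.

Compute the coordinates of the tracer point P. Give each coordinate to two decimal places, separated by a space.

A=(0,0), D=(8.00,0)
B = A + 3.00·(cos232°, sin232°) = (-1.8470, -2.3640)
|BD| = 10.1268
circle(B,9.00) ∩ circle(D,10.00): a=4.1253, h=7.9989
  candidates: C₊=(0.2970,6.3769) cross=81.003; C₋=(4.0316,-9.1789) cross=-81.003
  mode - wants cross < 0 → take C=(4.0316,-9.1789) (cross=-81.003)
ex = (C−B)/|BC| = (0.6532,-0.7572); ey = (0.7572,0.6532)
P = B + -2.11·ex + -2.96·ey = (-5.4665,-2.6997)

-5.47 -2.70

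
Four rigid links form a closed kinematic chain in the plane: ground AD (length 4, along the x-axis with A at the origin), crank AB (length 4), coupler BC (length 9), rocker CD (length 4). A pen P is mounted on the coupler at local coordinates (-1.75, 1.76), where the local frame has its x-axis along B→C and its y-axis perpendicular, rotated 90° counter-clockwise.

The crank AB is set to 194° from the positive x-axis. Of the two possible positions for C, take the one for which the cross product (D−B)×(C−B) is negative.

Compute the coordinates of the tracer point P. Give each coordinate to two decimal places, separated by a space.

-4.95 1.27

A=(0,0), D=(4.00,0)
B = A + 4.00·(cos194°, sin194°) = (-3.8812, -0.9677)
|BD| = 7.9404
circle(B,9.00) ∩ circle(D,4.00): a=8.0632, h=3.9981
  candidates: C₊=(3.6347,3.9833) cross=31.747; C₋=(4.6092,-3.9533) cross=-31.747
  mode - wants cross < 0 → take C=(4.6092,-3.9533) (cross=-31.747)
ex = (C−B)/|BC| = (0.9434,-0.3317); ey = (0.3317,0.9434)
P = B + -1.75·ex + 1.76·ey = (-4.9482,1.2732)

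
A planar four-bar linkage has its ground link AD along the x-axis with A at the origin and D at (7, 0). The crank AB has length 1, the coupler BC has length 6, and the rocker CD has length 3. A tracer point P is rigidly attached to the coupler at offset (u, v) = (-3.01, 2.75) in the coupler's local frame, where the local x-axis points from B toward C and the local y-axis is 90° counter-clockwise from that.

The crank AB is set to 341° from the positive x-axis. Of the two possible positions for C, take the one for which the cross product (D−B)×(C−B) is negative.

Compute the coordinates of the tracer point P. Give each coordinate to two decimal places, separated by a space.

-0.57 3.46

A=(0,0), D=(7.00,0)
B = A + 1.00·(cos341°, sin341°) = (0.9455, -0.3256)
|BD| = 6.0632
circle(B,6.00) ∩ circle(D,3.00): a=5.2582, h=2.8900
  candidates: C₊=(6.0409,2.8426) cross=17.522; C₋=(6.3513,-2.9290) cross=-17.522
  mode - wants cross < 0 → take C=(6.3513,-2.9290) (cross=-17.522)
ex = (C−B)/|BC| = (0.9010,-0.4339); ey = (0.4339,0.9010)
P = B + -3.01·ex + 2.75·ey = (-0.5731,3.4581)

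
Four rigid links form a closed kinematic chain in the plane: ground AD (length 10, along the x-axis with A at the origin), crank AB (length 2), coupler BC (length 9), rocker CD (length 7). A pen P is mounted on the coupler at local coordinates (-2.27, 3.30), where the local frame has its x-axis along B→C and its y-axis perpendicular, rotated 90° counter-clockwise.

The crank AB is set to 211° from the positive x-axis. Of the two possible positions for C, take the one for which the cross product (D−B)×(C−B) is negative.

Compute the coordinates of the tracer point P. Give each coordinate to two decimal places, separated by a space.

-1.93 2.97

A=(0,0), D=(10.00,0)
B = A + 2.00·(cos211°, sin211°) = (-1.7143, -1.0301)
|BD| = 11.7595
circle(B,9.00) ∩ circle(D,7.00): a=7.2404, h=5.3458
  candidates: C₊=(5.0299,4.9294) cross=62.864; C₋=(5.9665,-5.7211) cross=-62.864
  mode - wants cross < 0 → take C=(5.9665,-5.7211) (cross=-62.864)
ex = (C−B)/|BC| = (0.8534,-0.5212); ey = (0.5212,0.8534)
P = B + -2.27·ex + 3.30·ey = (-1.9316,2.9694)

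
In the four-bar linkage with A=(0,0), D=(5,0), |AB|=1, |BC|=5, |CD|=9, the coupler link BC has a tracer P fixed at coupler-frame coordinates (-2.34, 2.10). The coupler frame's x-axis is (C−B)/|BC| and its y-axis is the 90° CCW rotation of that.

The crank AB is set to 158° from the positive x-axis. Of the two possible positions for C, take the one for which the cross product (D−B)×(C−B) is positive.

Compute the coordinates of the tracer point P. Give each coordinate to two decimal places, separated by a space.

-2.26 -2.47

A=(0,0), D=(5.00,0)
B = A + 1.00·(cos158°, sin158°) = (-0.9272, 0.3746)
|BD| = 5.9390
circle(B,5.00) ∩ circle(D,9.00): a=-1.7451, h=4.6856
  candidates: C₊=(-2.3732,5.1609) cross=27.828; C₋=(-2.9643,-4.1916) cross=-27.828
  mode + wants cross > 0 → take C=(-2.3732,5.1609) (cross=27.828)
ex = (C−B)/|BC| = (-0.2892,0.9573); ey = (-0.9573,-0.2892)
P = B + -2.34·ex + 2.10·ey = (-2.2607,-2.4727)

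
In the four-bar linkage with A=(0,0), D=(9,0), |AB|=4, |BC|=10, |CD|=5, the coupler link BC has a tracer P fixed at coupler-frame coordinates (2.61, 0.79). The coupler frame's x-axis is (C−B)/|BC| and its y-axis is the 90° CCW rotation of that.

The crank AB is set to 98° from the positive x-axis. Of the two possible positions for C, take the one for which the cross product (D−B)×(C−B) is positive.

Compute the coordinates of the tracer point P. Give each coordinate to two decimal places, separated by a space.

1.96 5.01

A=(0,0), D=(9.00,0)
B = A + 4.00·(cos98°, sin98°) = (-0.5567, 3.9611)
|BD| = 10.3451
circle(B,10.00) ∩ circle(D,5.00): a=8.7974, h=4.7545
  candidates: C₊=(9.3908,4.9847) cross=49.185; C₋=(5.7499,-3.7996) cross=-49.185
  mode + wants cross > 0 → take C=(9.3908,4.9847) (cross=49.185)
ex = (C−B)/|BC| = (0.9947,0.1024); ey = (-0.1024,0.9947)
P = B + 2.61·ex + 0.79·ey = (1.9587,5.0141)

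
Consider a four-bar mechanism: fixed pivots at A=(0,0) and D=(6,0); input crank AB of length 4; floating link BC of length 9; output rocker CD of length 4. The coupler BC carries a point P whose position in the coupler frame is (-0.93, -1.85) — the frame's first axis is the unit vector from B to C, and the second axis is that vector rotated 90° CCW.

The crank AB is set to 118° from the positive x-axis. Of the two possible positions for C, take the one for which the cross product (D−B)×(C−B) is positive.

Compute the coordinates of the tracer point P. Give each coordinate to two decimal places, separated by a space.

A=(0,0), D=(6.00,0)
B = A + 4.00·(cos118°, sin118°) = (-1.8779, 3.5318)
|BD| = 8.6333
circle(B,9.00) ∩ circle(D,4.00): a=8.0811, h=3.9617
  candidates: C₊=(7.1168,3.8409) cross=34.203; C₋=(3.8754,-3.3891) cross=-34.203
  mode + wants cross > 0 → take C=(7.1168,3.8409) (cross=34.203)
ex = (C−B)/|BC| = (0.9994,0.0343); ey = (-0.0343,0.9994)
P = B + -0.93·ex + -1.85·ey = (-2.7438,1.6509)

-2.74 1.65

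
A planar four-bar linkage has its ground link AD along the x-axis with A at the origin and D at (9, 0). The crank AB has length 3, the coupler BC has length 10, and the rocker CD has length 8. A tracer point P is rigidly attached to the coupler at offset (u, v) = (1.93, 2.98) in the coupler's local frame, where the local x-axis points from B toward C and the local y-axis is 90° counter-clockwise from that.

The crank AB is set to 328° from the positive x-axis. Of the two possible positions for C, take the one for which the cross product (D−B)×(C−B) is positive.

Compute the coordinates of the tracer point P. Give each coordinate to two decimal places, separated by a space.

0.57 1.36

A=(0,0), D=(9.00,0)
B = A + 3.00·(cos328°, sin328°) = (2.5441, -1.5898)
|BD| = 6.6487
circle(B,10.00) ∩ circle(D,8.00): a=6.0316, h=7.9762
  candidates: C₊=(6.4937,7.5973) cross=53.031; C₋=(10.3080,-7.8923) cross=-53.031
  mode + wants cross > 0 → take C=(6.4937,7.5973) (cross=53.031)
ex = (C−B)/|BC| = (0.3950,0.9187); ey = (-0.9187,0.3950)
P = B + 1.93·ex + 2.98·ey = (0.5687,1.3603)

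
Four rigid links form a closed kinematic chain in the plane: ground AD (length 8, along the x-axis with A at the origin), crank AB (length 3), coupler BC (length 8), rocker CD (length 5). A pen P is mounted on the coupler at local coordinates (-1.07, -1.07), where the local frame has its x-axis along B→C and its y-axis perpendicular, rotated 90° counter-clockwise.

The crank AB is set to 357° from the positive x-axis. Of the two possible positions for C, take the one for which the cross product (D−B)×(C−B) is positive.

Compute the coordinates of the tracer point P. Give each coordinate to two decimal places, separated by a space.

A=(0,0), D=(8.00,0)
B = A + 3.00·(cos357°, sin357°) = (2.9959, -0.1570)
|BD| = 5.0066
circle(B,8.00) ∩ circle(D,5.00): a=6.3982, h=4.8024
  candidates: C₊=(9.2403,4.8437) cross=24.044; C₋=(9.5415,-4.7564) cross=-24.044
  mode + wants cross > 0 → take C=(9.2403,4.8437) (cross=24.044)
ex = (C−B)/|BC| = (0.7806,0.6251); ey = (-0.6251,0.7806)
P = B + -1.07·ex + -1.07·ey = (2.8295,-1.6610)

2.83 -1.66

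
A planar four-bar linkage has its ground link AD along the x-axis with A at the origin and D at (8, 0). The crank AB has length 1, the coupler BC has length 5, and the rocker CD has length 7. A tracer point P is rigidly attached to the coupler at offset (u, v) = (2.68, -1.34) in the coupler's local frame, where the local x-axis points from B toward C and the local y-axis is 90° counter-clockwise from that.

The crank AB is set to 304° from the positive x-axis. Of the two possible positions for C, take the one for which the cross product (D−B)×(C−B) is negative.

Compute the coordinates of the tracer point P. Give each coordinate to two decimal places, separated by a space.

A=(0,0), D=(8.00,0)
B = A + 1.00·(cos304°, sin304°) = (0.5592, -0.8290)
|BD| = 7.4868
circle(B,5.00) ∩ circle(D,7.00): a=2.1406, h=4.5186
  candidates: C₊=(2.1863,3.8988) cross=33.830; C₋=(3.1870,-5.0828) cross=-33.830
  mode - wants cross < 0 → take C=(3.1870,-5.0828) (cross=-33.830)
ex = (C−B)/|BC| = (0.5256,-0.8508); ey = (0.8508,0.5256)
P = B + 2.68·ex + -1.34·ey = (0.8277,-3.8133)

0.83 -3.81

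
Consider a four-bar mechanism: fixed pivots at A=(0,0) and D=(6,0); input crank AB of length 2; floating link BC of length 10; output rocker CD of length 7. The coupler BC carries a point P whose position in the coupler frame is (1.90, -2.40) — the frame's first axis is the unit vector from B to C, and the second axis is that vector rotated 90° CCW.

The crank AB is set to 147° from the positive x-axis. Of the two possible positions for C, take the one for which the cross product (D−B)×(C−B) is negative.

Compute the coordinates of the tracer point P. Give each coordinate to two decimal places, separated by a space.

A=(0,0), D=(6.00,0)
B = A + 2.00·(cos147°, sin147°) = (-1.6773, 1.0893)
|BD| = 7.7542
circle(B,10.00) ∩ circle(D,7.00): a=7.1656, h=6.9752
  candidates: C₊=(6.3971,6.9887) cross=54.087; C₋=(4.4374,-6.8234) cross=-54.087
  mode - wants cross < 0 → take C=(4.4374,-6.8234) (cross=-54.087)
ex = (C−B)/|BC| = (0.6115,-0.7913); ey = (0.7913,0.6115)
P = B + 1.90·ex + -2.40·ey = (-2.4146,-1.8817)

-2.41 -1.88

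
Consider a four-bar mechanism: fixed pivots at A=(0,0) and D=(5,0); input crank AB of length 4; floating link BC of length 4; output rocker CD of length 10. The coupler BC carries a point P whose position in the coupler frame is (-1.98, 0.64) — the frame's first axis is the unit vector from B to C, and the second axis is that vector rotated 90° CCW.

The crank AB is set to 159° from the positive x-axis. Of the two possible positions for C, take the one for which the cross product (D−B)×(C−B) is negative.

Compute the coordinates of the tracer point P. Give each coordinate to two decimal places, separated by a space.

-2.64 3.20

A=(0,0), D=(5.00,0)
B = A + 4.00·(cos159°, sin159°) = (-3.7343, 1.4335)
|BD| = 8.8512
circle(B,4.00) ∩ circle(D,10.00): a=-0.3195, h=3.9872
  candidates: C₊=(-3.4039,5.4198) cross=35.292; C₋=(-4.6954,-2.4494) cross=-35.292
  mode - wants cross < 0 → take C=(-4.6954,-2.4494) (cross=-35.292)
ex = (C−B)/|BC| = (-0.2403,-0.9707); ey = (0.9707,-0.2403)
P = B + -1.98·ex + 0.64·ey = (-2.6373,3.2017)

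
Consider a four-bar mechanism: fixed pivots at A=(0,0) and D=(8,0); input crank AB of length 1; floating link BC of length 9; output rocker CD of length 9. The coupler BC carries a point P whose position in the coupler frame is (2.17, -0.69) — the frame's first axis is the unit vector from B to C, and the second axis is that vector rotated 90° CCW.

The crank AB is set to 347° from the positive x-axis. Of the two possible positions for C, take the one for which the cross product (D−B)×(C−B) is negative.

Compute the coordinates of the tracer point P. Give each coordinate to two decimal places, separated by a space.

A=(0,0), D=(8.00,0)
B = A + 1.00·(cos347°, sin347°) = (0.9744, -0.2250)
|BD| = 7.0292
circle(B,9.00) ∩ circle(D,9.00): a=3.5146, h=8.2854
  candidates: C₊=(4.2220,8.1687) cross=58.240; C₋=(4.7523,-8.3936) cross=-58.240
  mode - wants cross < 0 → take C=(4.7523,-8.3936) (cross=-58.240)
ex = (C−B)/|BC| = (0.4198,-0.9076); ey = (0.9076,0.4198)
P = B + 2.17·ex + -0.69·ey = (1.2590,-2.4841)

1.26 -2.48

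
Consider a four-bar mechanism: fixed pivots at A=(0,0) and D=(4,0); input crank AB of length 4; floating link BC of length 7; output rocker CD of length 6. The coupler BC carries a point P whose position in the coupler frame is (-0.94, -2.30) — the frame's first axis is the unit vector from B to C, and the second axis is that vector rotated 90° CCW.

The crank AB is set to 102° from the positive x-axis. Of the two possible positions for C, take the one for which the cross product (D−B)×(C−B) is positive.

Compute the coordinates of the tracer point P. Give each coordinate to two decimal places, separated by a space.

-1.16 1.45

A=(0,0), D=(4.00,0)
B = A + 4.00·(cos102°, sin102°) = (-0.8316, 3.9126)
|BD| = 6.2172
circle(B,7.00) ∩ circle(D,6.00): a=4.1541, h=5.6342
  candidates: C₊=(5.9424,5.6769) cross=35.028; C₋=(-1.1490,-3.0802) cross=-35.028
  mode + wants cross > 0 → take C=(5.9424,5.6769) (cross=35.028)
ex = (C−B)/|BC| = (0.9677,0.2520); ey = (-0.2520,0.9677)
P = B + -0.94·ex + -2.30·ey = (-1.1616,1.4499)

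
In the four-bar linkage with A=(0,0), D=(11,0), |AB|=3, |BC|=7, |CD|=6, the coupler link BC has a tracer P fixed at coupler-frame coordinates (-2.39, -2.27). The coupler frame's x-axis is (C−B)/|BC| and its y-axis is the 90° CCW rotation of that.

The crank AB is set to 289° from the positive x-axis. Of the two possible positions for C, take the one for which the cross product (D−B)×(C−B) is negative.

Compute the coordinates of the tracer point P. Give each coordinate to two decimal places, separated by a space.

-1.99 -4.27

A=(0,0), D=(11.00,0)
B = A + 3.00·(cos289°, sin289°) = (0.9767, -2.8366)
|BD| = 10.4169
circle(B,7.00) ∩ circle(D,6.00): a=5.8325, h=3.8707
  candidates: C₊=(5.5347,2.4761) cross=40.321; C₋=(7.6428,-4.9728) cross=-40.321
  mode - wants cross < 0 → take C=(7.6428,-4.9728) (cross=-40.321)
ex = (C−B)/|BC| = (0.9523,-0.3052); ey = (0.3052,0.9523)
P = B + -2.39·ex + -2.27·ey = (-1.9920,-4.2689)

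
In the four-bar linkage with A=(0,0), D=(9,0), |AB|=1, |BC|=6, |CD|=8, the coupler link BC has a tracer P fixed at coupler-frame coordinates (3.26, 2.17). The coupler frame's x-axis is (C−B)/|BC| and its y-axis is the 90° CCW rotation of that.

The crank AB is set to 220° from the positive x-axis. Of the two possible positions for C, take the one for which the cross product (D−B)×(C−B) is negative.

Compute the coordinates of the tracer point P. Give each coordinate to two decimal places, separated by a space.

A=(0,0), D=(9.00,0)
B = A + 1.00·(cos220°, sin220°) = (-0.7660, -0.6428)
|BD| = 9.7872
circle(B,6.00) ∩ circle(D,8.00): a=3.4631, h=4.8997
  candidates: C₊=(2.3678,4.4737) cross=47.954; C₋=(3.0114,-5.3044) cross=-47.954
  mode - wants cross < 0 → take C=(3.0114,-5.3044) (cross=-47.954)
ex = (C−B)/|BC| = (0.6296,-0.7769); ey = (0.7769,0.6296)
P = B + 3.26·ex + 2.17·ey = (2.9723,-1.8094)

2.97 -1.81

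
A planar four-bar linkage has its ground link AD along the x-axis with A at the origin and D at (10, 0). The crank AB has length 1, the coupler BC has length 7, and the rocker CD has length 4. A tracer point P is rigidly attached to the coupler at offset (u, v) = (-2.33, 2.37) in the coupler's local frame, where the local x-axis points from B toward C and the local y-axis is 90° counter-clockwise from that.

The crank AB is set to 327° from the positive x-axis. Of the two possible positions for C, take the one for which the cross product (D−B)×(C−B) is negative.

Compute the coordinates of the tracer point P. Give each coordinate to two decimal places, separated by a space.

A=(0,0), D=(10.00,0)
B = A + 1.00·(cos327°, sin327°) = (0.8387, -0.5446)
|BD| = 9.1775
circle(B,7.00) ∩ circle(D,4.00): a=6.3866, h=2.8655
  candidates: C₊=(7.0440,2.6948) cross=26.298; C₋=(7.3841,-3.0261) cross=-26.298
  mode - wants cross < 0 → take C=(7.3841,-3.0261) (cross=-26.298)
ex = (C−B)/|BC| = (0.9351,-0.3545); ey = (0.3545,0.9351)
P = B + -2.33·ex + 2.37·ey = (-0.4999,2.4974)

-0.50 2.50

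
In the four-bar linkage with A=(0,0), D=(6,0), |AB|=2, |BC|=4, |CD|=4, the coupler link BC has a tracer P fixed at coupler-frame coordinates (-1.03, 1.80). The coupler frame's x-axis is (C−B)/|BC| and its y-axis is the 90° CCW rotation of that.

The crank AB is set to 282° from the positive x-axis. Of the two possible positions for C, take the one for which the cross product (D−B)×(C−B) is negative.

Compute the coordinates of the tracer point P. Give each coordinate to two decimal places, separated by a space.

0.17 0.10

A=(0,0), D=(6.00,0)
B = A + 2.00·(cos282°, sin282°) = (0.4158, -1.9563)
|BD| = 5.9169
circle(B,4.00) ∩ circle(D,4.00): a=2.9585, h=2.6921
  candidates: C₊=(2.3178,1.5626) cross=15.929; C₋=(4.0980,-3.5189) cross=-15.929
  mode - wants cross < 0 → take C=(4.0980,-3.5189) (cross=-15.929)
ex = (C−B)/|BC| = (0.9205,-0.3906); ey = (0.3906,0.9205)
P = B + -1.03·ex + 1.80·ey = (0.1708,0.1030)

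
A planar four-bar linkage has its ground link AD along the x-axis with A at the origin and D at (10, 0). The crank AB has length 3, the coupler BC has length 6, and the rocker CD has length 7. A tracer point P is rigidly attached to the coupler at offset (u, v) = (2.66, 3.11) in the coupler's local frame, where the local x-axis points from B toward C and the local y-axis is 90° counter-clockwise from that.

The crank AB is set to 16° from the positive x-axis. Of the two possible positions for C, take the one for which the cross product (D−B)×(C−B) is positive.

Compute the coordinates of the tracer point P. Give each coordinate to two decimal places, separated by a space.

1.73 4.75

A=(0,0), D=(10.00,0)
B = A + 3.00·(cos16°, sin16°) = (2.8838, 0.8269)
|BD| = 7.1641
circle(B,6.00) ∩ circle(D,7.00): a=2.6747, h=5.3708
  candidates: C₊=(6.1606,5.8531) cross=38.477; C₋=(4.9207,-4.8167) cross=-38.477
  mode + wants cross > 0 → take C=(6.1606,5.8531) (cross=38.477)
ex = (C−B)/|BC| = (0.5461,0.8377); ey = (-0.8377,0.5461)
P = B + 2.66·ex + 3.11·ey = (1.7313,4.7537)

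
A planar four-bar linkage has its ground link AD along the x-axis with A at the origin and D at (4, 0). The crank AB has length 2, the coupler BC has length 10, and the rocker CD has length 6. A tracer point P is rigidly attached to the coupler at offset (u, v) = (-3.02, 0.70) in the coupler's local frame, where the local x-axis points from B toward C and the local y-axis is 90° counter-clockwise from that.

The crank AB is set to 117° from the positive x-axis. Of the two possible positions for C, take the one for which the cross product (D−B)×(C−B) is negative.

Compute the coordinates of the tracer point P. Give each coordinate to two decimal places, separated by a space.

A=(0,0), D=(4.00,0)
B = A + 2.00·(cos117°, sin117°) = (-0.9080, 1.7820)
|BD| = 5.2215
circle(B,10.00) ∩ circle(D,6.00): a=8.7393, h=4.8606
  candidates: C₊=(8.9654,3.3682) cross=25.379; C₋=(5.6477,-5.7693) cross=-25.379
  mode - wants cross < 0 → take C=(5.6477,-5.7693) (cross=-25.379)
ex = (C−B)/|BC| = (0.6556,-0.7551); ey = (0.7551,0.6556)
P = B + -3.02·ex + 0.70·ey = (-2.3592,4.5214)

-2.36 4.52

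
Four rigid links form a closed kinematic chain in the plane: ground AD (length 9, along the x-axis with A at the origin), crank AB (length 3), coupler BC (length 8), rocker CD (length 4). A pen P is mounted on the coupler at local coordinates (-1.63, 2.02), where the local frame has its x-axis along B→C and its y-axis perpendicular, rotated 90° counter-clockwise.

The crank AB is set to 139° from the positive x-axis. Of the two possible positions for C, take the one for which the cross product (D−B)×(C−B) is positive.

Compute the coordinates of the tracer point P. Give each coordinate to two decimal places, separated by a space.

A=(0,0), D=(9.00,0)
B = A + 3.00·(cos139°, sin139°) = (-2.2641, 1.9682)
|BD| = 11.4348
circle(B,8.00) ∩ circle(D,4.00): a=7.8163, h=1.7048
  candidates: C₊=(5.7289,2.3021) cross=19.494; C₋=(5.1420,-1.0565) cross=-19.494
  mode + wants cross > 0 → take C=(5.7289,2.3021) (cross=19.494)
ex = (C−B)/|BC| = (0.9991,0.0417); ey = (-0.0417,0.9991)
P = B + -1.63·ex + 2.02·ey = (-3.9770,3.9184)

-3.98 3.92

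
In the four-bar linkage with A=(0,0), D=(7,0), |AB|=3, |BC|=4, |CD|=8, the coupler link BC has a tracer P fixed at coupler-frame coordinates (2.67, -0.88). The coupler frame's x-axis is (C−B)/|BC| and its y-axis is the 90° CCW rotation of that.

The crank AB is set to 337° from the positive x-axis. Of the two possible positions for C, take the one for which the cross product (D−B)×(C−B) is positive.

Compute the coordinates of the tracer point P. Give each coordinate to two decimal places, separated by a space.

0.55 0.57

A=(0,0), D=(7.00,0)
B = A + 3.00·(cos337°, sin337°) = (2.7615, -1.1722)
|BD| = 4.3976
circle(B,4.00) ∩ circle(D,8.00): a=-3.2587, h=2.3196
  candidates: C₊=(-0.9976,0.1949) cross=10.201; C₋=(0.2390,-4.2765) cross=-10.201
  mode + wants cross > 0 → take C=(-0.9976,0.1949) (cross=10.201)
ex = (C−B)/|BC| = (-0.9398,0.3418); ey = (-0.3418,-0.9398)
P = B + 2.67·ex + -0.88·ey = (0.5530,0.5673)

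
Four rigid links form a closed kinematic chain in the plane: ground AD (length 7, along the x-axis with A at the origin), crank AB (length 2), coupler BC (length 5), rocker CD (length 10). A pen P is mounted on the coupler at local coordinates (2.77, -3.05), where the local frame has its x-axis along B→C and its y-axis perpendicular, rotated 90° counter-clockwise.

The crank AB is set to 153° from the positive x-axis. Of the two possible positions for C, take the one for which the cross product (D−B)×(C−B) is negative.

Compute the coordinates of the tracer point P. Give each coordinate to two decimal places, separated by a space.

-5.02 -1.64

A=(0,0), D=(7.00,0)
B = A + 2.00·(cos153°, sin153°) = (-1.7820, 0.9080)
|BD| = 8.8288
circle(B,5.00) ∩ circle(D,10.00): a=0.1670, h=4.9972
  candidates: C₊=(-1.1020,5.8615) cross=44.120; C₋=(-2.1299,-4.0799) cross=-44.120
  mode - wants cross < 0 → take C=(-2.1299,-4.0799) (cross=-44.120)
ex = (C−B)/|BC| = (-0.0696,-0.9976); ey = (0.9976,-0.0696)
P = B + 2.77·ex + -3.05·ey = (-5.0173,-1.6431)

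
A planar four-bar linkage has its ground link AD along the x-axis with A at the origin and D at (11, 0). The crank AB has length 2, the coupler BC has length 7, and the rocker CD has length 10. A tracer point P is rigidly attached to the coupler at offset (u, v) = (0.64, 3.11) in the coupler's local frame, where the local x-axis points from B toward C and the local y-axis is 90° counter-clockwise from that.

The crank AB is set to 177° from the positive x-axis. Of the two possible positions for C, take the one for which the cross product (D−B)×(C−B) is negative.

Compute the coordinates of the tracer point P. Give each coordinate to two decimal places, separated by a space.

0.80 1.61

A=(0,0), D=(11.00,0)
B = A + 2.00·(cos177°, sin177°) = (-1.9973, 0.1047)
|BD| = 12.9977
circle(B,7.00) ∩ circle(D,10.00): a=4.5370, h=5.3307
  candidates: C₊=(2.5825,5.3986) cross=69.286; C₋=(2.4966,-5.2624) cross=-69.286
  mode - wants cross < 0 → take C=(2.4966,-5.2624) (cross=-69.286)
ex = (C−B)/|BC| = (0.6420,-0.7667); ey = (0.7667,0.6420)
P = B + 0.64·ex + 3.11·ey = (0.7981,1.6105)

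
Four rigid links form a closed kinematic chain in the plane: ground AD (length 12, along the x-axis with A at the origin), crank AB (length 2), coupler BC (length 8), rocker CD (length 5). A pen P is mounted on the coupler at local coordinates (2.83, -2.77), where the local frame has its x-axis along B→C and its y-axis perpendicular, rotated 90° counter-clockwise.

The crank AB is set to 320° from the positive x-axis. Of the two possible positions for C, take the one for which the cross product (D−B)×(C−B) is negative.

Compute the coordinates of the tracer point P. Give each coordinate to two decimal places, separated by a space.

3.24 -4.86

A=(0,0), D=(12.00,0)
B = A + 2.00·(cos320°, sin320°) = (1.5321, -1.2856)
|BD| = 10.5466
circle(B,8.00) ∩ circle(D,5.00): a=7.1222, h=3.6433
  candidates: C₊=(8.1571,3.1988) cross=38.425; C₋=(9.0453,-4.0336) cross=-38.425
  mode - wants cross < 0 → take C=(9.0453,-4.0336) (cross=-38.425)
ex = (C−B)/|BC| = (0.9392,-0.3435); ey = (0.3435,0.9392)
P = B + 2.83·ex + -2.77·ey = (3.2384,-4.8591)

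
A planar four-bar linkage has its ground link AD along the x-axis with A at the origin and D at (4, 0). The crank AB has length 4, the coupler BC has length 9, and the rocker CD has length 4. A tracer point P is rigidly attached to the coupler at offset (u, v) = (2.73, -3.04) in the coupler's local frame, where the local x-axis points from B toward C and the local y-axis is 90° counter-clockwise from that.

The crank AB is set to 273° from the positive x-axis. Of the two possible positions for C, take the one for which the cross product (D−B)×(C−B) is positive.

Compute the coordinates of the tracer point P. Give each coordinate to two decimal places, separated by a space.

A=(0,0), D=(4.00,0)
B = A + 4.00·(cos273°, sin273°) = (0.2093, -3.9945)
|BD| = 5.5068
circle(B,9.00) ∩ circle(D,4.00): a=8.6552, h=2.4674
  candidates: C₊=(4.3774,3.9822) cross=13.587; C₋=(7.9569,0.5853) cross=-13.587
  mode + wants cross > 0 → take C=(4.3774,3.9822) (cross=13.587)
ex = (C−B)/|BC| = (0.4631,0.8863); ey = (-0.8863,0.4631)
P = B + 2.73·ex + -3.04·ey = (4.1680,-2.9828)

4.17 -2.98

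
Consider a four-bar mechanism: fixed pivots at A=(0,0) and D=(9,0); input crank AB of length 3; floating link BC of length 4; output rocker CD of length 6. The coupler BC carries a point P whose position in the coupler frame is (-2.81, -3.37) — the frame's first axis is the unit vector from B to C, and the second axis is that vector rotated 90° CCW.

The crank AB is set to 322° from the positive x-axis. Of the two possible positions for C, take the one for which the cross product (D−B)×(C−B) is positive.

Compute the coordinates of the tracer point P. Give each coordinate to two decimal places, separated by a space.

4.93 -5.40

A=(0,0), D=(9.00,0)
B = A + 3.00·(cos322°, sin322°) = (2.3640, -1.8470)
|BD| = 6.8882
circle(B,4.00) ∩ circle(D,6.00): a=1.9923, h=3.4685
  candidates: C₊=(3.3534,2.0287) cross=23.892; C₋=(5.2135,-4.6543) cross=-23.892
  mode + wants cross > 0 → take C=(3.3534,2.0287) (cross=23.892)
ex = (C−B)/|BC| = (0.2473,0.9689); ey = (-0.9689,0.2473)
P = B + -2.81·ex + -3.37·ey = (4.9343,-5.4032)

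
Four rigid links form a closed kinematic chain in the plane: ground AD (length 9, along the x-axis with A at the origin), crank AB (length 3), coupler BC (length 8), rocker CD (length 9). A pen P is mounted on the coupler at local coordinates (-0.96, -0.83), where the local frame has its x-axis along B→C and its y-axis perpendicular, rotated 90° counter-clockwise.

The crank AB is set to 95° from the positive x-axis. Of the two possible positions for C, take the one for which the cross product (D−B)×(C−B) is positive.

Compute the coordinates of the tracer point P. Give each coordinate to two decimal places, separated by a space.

A=(0,0), D=(9.00,0)
B = A + 3.00·(cos95°, sin95°) = (-0.2615, 2.9886)
|BD| = 9.7317
circle(B,8.00) ∩ circle(D,9.00): a=3.9924, h=6.9326
  candidates: C₊=(5.6670,8.3601) cross=67.466; C₋=(1.4091,-4.8351) cross=-67.466
  mode + wants cross > 0 → take C=(5.6670,8.3601) (cross=67.466)
ex = (C−B)/|BC| = (0.7411,0.6714); ey = (-0.6714,0.7411)
P = B + -0.96·ex + -0.83·ey = (-0.4156,1.7289)

-0.42 1.73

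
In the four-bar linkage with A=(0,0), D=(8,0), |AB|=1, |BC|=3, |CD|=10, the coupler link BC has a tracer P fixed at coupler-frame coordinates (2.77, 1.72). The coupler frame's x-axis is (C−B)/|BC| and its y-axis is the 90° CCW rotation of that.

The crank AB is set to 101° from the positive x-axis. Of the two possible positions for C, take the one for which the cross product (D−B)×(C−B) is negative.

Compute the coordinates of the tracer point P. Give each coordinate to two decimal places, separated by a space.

A=(0,0), D=(8.00,0)
B = A + 1.00·(cos101°, sin101°) = (-0.1908, 0.9816)
|BD| = 8.2494
circle(B,3.00) ∩ circle(D,10.00): a=-1.3908, h=2.6581
  candidates: C₊=(-1.2555,3.7864) cross=21.928; C₋=(-1.8881,-1.4921) cross=-21.928
  mode - wants cross < 0 → take C=(-1.8881,-1.4921) (cross=-21.928)
ex = (C−B)/|BC| = (-0.5657,-0.8246); ey = (0.8246,-0.5657)
P = B + 2.77·ex + 1.72·ey = (-0.3397,-2.2755)

-0.34 -2.28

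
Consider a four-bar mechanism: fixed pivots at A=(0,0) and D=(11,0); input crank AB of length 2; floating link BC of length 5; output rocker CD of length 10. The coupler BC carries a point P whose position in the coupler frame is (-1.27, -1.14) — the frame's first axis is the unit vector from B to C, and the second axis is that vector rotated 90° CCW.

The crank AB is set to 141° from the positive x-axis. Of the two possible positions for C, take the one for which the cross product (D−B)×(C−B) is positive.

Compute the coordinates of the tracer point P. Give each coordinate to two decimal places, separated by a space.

A=(0,0), D=(11.00,0)
B = A + 2.00·(cos141°, sin141°) = (-1.5543, 1.2586)
|BD| = 12.6172
circle(B,5.00) ∩ circle(D,10.00): a=3.3365, h=3.7240
  candidates: C₊=(2.1370,4.6312) cross=46.986; C₋=(1.3941,-2.7796) cross=-46.986
  mode + wants cross > 0 → take C=(2.1370,4.6312) (cross=46.986)
ex = (C−B)/|BC| = (0.7383,0.6745); ey = (-0.6745,0.7383)
P = B + -1.27·ex + -1.14·ey = (-1.7229,-0.4396)

-1.72 -0.44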